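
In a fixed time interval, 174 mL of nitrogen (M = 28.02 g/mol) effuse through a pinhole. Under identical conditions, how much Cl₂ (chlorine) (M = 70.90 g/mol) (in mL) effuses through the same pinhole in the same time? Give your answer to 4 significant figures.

Using Graham's law: rate_Cl₂/rate_N₂ = √(M_N₂/M_Cl₂) = √(28.02/70.90) = √0.3952 = 0.6287.
So the volume for Cl₂ is 174 × 0.6287 = 109.4 mL.

109.4 mL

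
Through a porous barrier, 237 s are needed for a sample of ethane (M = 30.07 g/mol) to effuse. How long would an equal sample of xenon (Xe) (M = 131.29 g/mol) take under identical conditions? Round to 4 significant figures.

495.2 s

Since effusion rate ∝ 1/√M, t_Xe/t_C₂H₆ = √(M_Xe/M_C₂H₆) = √(131.29/30.07) = √4.366 = 2.090.
So the time for Xe is 237 × 2.090 = 495.2 s.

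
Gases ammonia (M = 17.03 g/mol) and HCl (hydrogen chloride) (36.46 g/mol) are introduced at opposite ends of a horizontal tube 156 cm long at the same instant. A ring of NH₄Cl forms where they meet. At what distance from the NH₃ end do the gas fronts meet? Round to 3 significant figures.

Graham's law gives d_NH₃/d_HCl = rate_NH₃/rate_HCl = √(M_HCl/M_NH₃) = √(36.46/17.03) = 1.463.
With d_NH₃ + d_HCl = 156 cm, d_HCl = 156/(1 + 1.463) = 63.33 cm.
d_NH₃ = 156 − 63.33 = 92.7 cm.

92.7 cm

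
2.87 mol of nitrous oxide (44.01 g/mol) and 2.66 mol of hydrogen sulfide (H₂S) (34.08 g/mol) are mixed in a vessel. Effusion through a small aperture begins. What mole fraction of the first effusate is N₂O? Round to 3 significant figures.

Effusion rate of each component ∝ n_i/√M_i (partial pressure × 1/√M).
Mole fraction of N₂O in the effusate = (n_N₂O/√M_N₂O) / (n_N₂O/√M_N₂O + n_H₂S/√M_H₂S)
= (2.87/√44.01) / (2.87/√44.01 + 2.66/√34.08) = 0.4326/(0.4326 + 0.4557) = 0.487.

0.487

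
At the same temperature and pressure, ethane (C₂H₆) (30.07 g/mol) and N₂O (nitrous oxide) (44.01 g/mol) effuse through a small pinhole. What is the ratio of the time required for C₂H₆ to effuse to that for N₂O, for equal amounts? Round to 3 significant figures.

0.827

Using Graham's law: t_C₂H₆/t_N₂O = √(M_C₂H₆/M_N₂O) = √(30.07/44.01) = √0.6833 = 0.827.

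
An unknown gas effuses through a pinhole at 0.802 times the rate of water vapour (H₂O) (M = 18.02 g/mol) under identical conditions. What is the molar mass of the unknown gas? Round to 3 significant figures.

28.0 g/mol

Using Graham's law: rate_X/rate_H₂O = √(M_H₂O/M_X).
0.802 = √(18.02/M_X)
M_X = 18.02 / 0.802² = 18.02 / 0.6432 = 28.0 g/mol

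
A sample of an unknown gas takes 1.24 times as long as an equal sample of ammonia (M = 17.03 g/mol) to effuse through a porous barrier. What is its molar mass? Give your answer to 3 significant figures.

Using Graham's law: t_X/t_NH₃ = √(M_X/M_NH₃).
1.24 = √(M_X/17.03)
M_X = 17.03 × 1.24² = 17.03 × 1.538 = 26.2 g/mol

26.2 g/mol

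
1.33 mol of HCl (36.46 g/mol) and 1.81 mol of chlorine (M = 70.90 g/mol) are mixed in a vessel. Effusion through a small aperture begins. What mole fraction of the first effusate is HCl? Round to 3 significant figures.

0.506

Effusion rate of each component ∝ n_i/√M_i (partial pressure × 1/√M).
So x_HCl in the escaping gas = (n_HCl/√M_HCl) / Σ(n_i/√M_i)
= (1.33/√36.46) / (1.33/√36.46 + 1.81/√70.90) = 0.2203/(0.2203 + 0.2150) = 0.506.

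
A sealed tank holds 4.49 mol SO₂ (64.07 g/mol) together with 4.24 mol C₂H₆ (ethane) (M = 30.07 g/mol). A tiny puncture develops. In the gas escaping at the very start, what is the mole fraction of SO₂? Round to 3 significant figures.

0.420

Each component's effusion rate ∝ (its partial pressure)·(1/√M) ∝ n_i/√M_i.
Mole fraction of SO₂ in the effusate = (n_SO₂/√M_SO₂) / (n_SO₂/√M_SO₂ + n_C₂H₆/√M_C₂H₆)
= (4.49/√64.07) / (4.49/√64.07 + 4.24/√30.07) = 0.5609/(0.5609 + 0.7732) = 0.420.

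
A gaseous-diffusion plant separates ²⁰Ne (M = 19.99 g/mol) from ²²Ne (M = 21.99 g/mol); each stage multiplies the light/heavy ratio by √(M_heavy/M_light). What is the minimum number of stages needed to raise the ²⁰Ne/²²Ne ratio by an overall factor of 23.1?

66

Per stage α = (21.99/19.99)^(1/2) = 1.10005^0.5, giving ln α = 0.04768.
Need α^N ≥ 23.1 ⇒ N ≥ ln(23.1) / ln α = 3.140 / 0.04768 = 65.86.
Rounding up, N = 66 stages.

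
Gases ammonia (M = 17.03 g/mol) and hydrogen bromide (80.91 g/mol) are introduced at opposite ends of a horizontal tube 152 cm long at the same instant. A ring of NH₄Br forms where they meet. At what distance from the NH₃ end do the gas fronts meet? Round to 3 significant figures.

104 cm

In equal time, each gas travels a distance ∝ its rate ∝ 1/√M, so d_NH₃/d_HBr = √(M_HBr/M_NH₃) = √(80.91/17.03) = 2.180.
With d_NH₃ + d_HBr = 152 cm, d_HBr = 152/(1 + 2.180) = 47.80 cm.
d_NH₃ = 152 − 47.80 = 104 cm.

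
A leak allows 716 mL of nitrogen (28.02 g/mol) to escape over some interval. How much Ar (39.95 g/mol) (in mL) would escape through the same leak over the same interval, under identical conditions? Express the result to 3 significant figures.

By Graham's law, rate_Ar/rate_N₂ = √(M_N₂/M_Ar) = √(28.02/39.95) = √0.7014 = 0.8375.
So the volume for Ar is 716 × 0.8375 = 600 mL.

600 mL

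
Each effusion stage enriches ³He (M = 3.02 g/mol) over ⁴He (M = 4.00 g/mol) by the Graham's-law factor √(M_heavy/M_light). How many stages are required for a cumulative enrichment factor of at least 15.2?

With α = √(4.00/3.02) per stage, ln α = ½ ln(1.32450) = 0.1405.
Need α^N ≥ 15.2 ⇒ N ≥ ln(15.2) / ln α = 2.721 / 0.1405 = 19.37.
So at least 20 stages are needed.

20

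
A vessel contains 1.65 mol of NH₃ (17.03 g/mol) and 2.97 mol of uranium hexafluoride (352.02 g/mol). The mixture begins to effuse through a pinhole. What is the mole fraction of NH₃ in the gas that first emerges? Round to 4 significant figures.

The effusion rate of species i is ∝ p_i/√M_i ∝ n_i/√M_i.
So x_NH₃ in the escaping gas = (n_NH₃/√M_NH₃) / Σ(n_i/√M_i)
= (1.65/√17.03) / (1.65/√17.03 + 2.97/√352.02) = 0.3998/(0.3998 + 0.1583) = 0.7164.

0.7164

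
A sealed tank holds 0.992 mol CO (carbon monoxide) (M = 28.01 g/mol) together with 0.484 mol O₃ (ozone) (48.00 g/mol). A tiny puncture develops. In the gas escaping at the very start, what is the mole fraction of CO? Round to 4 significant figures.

0.7285

Each component's effusion rate ∝ (its partial pressure)·(1/√M) ∝ n_i/√M_i.
x_CO(eff) = (n_CO/√M_CO) / (n_CO/√M_CO + n_O₃/√M_O₃)
= (0.992/√28.01) / (0.992/√28.01 + 0.484/√48.00) = 0.1874/(0.1874 + 0.06986) = 0.7285.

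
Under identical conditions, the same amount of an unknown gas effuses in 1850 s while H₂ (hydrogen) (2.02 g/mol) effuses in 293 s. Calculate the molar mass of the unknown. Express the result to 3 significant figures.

By Graham's law, t_X/t_H₂ = √(M_X/M_H₂).
1850/293 = 6.314 = √(M_X/2.02)
M_X = 2.02 × 6.314² = 2.02 × 39.87 = 80.5 g/mol

80.5 g/mol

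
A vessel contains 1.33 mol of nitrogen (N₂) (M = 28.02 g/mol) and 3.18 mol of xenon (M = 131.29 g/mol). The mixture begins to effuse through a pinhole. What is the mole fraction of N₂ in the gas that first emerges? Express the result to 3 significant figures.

Effusion rate of each component ∝ n_i/√M_i (partial pressure × 1/√M).
So x_N₂ in the escaping gas = (n_N₂/√M_N₂) / Σ(n_i/√M_i)
= (1.33/√28.02) / (1.33/√28.02 + 3.18/√131.29) = 0.2513/(0.2513 + 0.2775) = 0.475.

0.475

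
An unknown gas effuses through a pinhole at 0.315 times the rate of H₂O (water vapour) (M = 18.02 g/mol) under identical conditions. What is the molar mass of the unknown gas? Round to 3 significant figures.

From Graham's law, rate_X/rate_H₂O = √(M_H₂O/M_X).
0.315 = √(18.02/M_X)
M_X = 18.02 / 0.315² = 18.02 / 0.09923 = 182 g/mol

182 g/mol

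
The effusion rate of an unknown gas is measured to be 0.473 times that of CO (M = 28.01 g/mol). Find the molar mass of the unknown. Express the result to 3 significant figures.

Graham's law gives rate_X/rate_CO = √(M_CO/M_X).
0.473 = √(28.01/M_X)
M_X = 28.01 / 0.473² = 28.01 / 0.2237 = 125 g/mol

125 g/mol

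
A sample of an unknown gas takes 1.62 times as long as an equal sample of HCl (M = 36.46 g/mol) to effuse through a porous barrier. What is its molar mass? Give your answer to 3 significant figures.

95.7 g/mol

Since effusion rate ∝ 1/√M, t_X/t_HCl = √(M_X/M_HCl).
1.62 = √(M_X/36.46)
M_X = 36.46 × 1.62² = 36.46 × 2.624 = 95.7 g/mol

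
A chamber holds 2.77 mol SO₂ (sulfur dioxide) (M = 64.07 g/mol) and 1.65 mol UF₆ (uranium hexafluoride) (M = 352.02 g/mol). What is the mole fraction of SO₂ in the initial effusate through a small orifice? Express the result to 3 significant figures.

The effusion rate of species i is ∝ p_i/√M_i ∝ n_i/√M_i.
Mole fraction of SO₂ in the effusate = (n_SO₂/√M_SO₂) / (n_SO₂/√M_SO₂ + n_UF₆/√M_UF₆)
= (2.77/√64.07) / (2.77/√64.07 + 1.65/√352.02) = 0.3461/(0.3461 + 0.08794) = 0.797.

0.797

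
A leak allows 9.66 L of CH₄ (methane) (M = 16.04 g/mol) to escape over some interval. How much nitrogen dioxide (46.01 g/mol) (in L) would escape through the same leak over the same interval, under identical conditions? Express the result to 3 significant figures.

Graham's law gives rate_NO₂/rate_CH₄ = √(M_CH₄/M_NO₂) = √(16.04/46.01) = √0.3486 = 0.5904.
So the volume for NO₂ is 9.66 × 0.5904 = 5.70 L.

5.70 L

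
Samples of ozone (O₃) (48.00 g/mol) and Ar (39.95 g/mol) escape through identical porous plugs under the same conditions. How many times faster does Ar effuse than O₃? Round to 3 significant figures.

Graham's law gives rate_Ar/rate_O₃ = √(M_O₃/M_Ar) = √(48.00/39.95) = √1.202 = 1.10.

1.10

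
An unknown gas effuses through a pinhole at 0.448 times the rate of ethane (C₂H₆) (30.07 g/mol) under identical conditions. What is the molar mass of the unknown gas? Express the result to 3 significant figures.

From Graham's law, rate_X/rate_C₂H₆ = √(M_C₂H₆/M_X).
0.448 = √(30.07/M_X)
M_X = 30.07 / 0.448² = 30.07 / 0.2007 = 150 g/mol

150 g/mol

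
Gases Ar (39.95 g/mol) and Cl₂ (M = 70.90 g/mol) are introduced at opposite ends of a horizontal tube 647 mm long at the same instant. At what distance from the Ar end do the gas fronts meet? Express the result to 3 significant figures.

Graham's law gives d_Ar/d_Cl₂ = rate_Ar/rate_Cl₂ = √(M_Cl₂/M_Ar) = √(70.90/39.95) = 1.332.
With d_Ar + d_Cl₂ = 647 mm, d_Cl₂ = 647/(1 + 1.332) = 277.4 mm.
d_Ar = 647 − 277.4 = 370 mm.

370 mm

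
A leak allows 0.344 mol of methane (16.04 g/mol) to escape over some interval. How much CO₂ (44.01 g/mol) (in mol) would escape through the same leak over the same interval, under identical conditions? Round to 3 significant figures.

0.208 mol

Since effusion rate ∝ 1/√M, rate_CO₂/rate_CH₄ = √(M_CH₄/M_CO₂) = √(16.04/44.01) = √0.3645 = 0.6037.
So the amount for CO₂ is 0.344 × 0.6037 = 0.208 mol.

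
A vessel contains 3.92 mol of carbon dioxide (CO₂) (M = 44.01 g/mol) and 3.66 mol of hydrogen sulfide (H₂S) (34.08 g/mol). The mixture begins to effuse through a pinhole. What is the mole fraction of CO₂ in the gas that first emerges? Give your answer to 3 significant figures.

0.485

Rate_i ∝ x_i/√M_i (Graham's law weighted by mole fraction), so the effusate composition follows n_i/√M_i.
x_CO₂(eff) = (n_CO₂/√M_CO₂) / (n_CO₂/√M_CO₂ + n_H₂S/√M_H₂S)
= (3.92/√44.01) / (3.92/√44.01 + 3.66/√34.08) = 0.5909/(0.5909 + 0.6269) = 0.485.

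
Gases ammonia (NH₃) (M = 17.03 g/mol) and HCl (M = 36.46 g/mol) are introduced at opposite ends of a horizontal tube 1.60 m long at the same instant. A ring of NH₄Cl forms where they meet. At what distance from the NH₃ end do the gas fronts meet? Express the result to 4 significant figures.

0.9504 m

In equal time, each gas travels a distance ∝ its rate ∝ 1/√M, so d_NH₃/d_HCl = √(M_HCl/M_NH₃) = √(36.46/17.03) = 1.463.
With d_NH₃ + d_HCl = 1.60 m, d_HCl = 1.60/(1 + 1.463) = 0.6496 m.
d_NH₃ = 1.60 − 0.6496 = 0.9504 m.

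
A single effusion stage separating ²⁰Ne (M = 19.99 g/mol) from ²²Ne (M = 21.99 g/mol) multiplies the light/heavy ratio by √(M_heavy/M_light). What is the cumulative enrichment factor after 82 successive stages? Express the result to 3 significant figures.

After 82 stages the ratio has grown by (√(21.99/19.99))^82 = (21.99/19.99)^(82/2).
= 1.10005^41 = 49.9.

49.9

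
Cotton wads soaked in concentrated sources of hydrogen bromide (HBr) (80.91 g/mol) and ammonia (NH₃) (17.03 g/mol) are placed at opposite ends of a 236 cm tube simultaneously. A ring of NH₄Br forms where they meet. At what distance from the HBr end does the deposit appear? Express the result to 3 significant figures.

74.2 cm

The fronts meet when d_HBr + d_NH₃ = L with d_HBr/d_NH₃ = √(M_NH₃/M_HBr) (Graham's law). Here √(M_NH₃/M_HBr) = √(17.03/80.91) = 0.4588.
With d_HBr + d_NH₃ = 236 cm, d_NH₃ = 236/(1 + 0.4588) = 161.8 cm.
d_HBr = 236 − 161.8 = 74.2 cm.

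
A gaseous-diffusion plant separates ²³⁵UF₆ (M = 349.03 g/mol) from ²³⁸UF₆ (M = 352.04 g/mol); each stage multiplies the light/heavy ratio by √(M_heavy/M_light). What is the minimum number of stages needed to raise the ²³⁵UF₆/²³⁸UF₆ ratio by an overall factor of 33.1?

816

Per stage α = (352.04/349.03)^(1/2) = 1.00862^0.5, giving ln α = 0.004293.
Need α^N ≥ 33.1 ⇒ N ≥ ln(33.1) / ln α = 3.500 / 0.004293 = 815.08.
Rounding up, N = 816 stages.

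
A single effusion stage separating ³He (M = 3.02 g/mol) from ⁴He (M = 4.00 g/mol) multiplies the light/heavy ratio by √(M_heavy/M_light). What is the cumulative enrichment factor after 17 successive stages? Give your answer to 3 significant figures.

The single-stage factor is √(M_heavy/M_light), so 17 stages give [√(4.00/3.02)]^17 = (4.00/3.02)^(17/2).
= 1.32450^(17/2) = 10.9.

10.9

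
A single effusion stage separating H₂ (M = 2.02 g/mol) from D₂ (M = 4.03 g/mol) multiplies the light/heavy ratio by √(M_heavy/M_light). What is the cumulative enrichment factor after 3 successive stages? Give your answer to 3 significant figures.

2.82

The single-stage factor is √(M_heavy/M_light), so 3 stages give [√(4.03/2.02)]^3 = (4.03/2.02)^(3/2).
= 1.99505^(3/2) = 2.82.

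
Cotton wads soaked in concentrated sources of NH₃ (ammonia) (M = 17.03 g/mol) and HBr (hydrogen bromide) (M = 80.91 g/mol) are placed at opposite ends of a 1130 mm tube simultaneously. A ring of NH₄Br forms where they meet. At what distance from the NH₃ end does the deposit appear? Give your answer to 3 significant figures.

775 mm

In equal time, each gas travels a distance ∝ its rate ∝ 1/√M, so d_NH₃/d_HBr = √(M_HBr/M_NH₃) = √(80.91/17.03) = 2.180.
With d_NH₃ + d_HBr = 1130 mm, d_HBr = 1130/(1 + 2.180) = 355.4 mm.
d_NH₃ = 1130 − 355.4 = 775 mm.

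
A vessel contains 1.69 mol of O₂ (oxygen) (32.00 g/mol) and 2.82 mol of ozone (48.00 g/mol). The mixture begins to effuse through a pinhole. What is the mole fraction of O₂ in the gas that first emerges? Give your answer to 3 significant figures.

0.423

Effusion rate of each component ∝ n_i/√M_i (partial pressure × 1/√M).
So x_O₂ in the escaping gas = (n_O₂/√M_O₂) / Σ(n_i/√M_i)
= (1.69/√32.00) / (1.69/√32.00 + 2.82/√48.00) = 0.2988/(0.2988 + 0.4070) = 0.423.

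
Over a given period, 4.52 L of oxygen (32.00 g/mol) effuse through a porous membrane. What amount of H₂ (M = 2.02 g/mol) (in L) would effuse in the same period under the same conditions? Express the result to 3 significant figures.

18.0 L

Since effusion rate ∝ 1/√M, rate_H₂/rate_O₂ = √(M_O₂/M_H₂) = √(32.00/2.02) = √15.84 = 3.980.
So the volume for H₂ is 4.52 × 3.980 = 18.0 L.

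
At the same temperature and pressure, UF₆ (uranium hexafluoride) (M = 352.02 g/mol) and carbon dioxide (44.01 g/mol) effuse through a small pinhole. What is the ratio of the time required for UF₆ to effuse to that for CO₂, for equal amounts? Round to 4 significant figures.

2.828

Graham's law gives t_UF₆/t_CO₂ = √(M_UF₆/M_CO₂) = √(352.02/44.01) = √7.999 = 2.828.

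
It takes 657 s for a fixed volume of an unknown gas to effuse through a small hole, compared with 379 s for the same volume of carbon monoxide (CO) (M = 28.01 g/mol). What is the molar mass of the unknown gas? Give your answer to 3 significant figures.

From Graham's law, t_X/t_CO = √(M_X/M_CO).
657/379 = 1.734 = √(M_X/28.01)
M_X = 28.01 × 1.734² = 28.01 × 3.005 = 84.2 g/mol

84.2 g/mol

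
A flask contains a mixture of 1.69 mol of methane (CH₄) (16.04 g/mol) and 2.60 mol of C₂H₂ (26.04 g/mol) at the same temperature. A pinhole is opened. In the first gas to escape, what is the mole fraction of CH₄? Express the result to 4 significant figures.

Each component's effusion rate ∝ (its partial pressure)·(1/√M) ∝ n_i/√M_i.
x_CH₄(eff) = (n_CH₄/√M_CH₄) / (n_CH₄/√M_CH₄ + n_C₂H₂/√M_C₂H₂)
= (1.69/√16.04) / (1.69/√16.04 + 2.60/√26.04) = 0.4220/(0.4220 + 0.5095) = 0.4530.

0.4530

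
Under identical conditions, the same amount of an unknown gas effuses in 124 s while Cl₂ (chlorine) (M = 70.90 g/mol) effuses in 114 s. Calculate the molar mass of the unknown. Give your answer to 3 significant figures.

Using Graham's law: t_X/t_Cl₂ = √(M_X/M_Cl₂).
124/114 = 1.088 = √(M_X/70.90)
M_X = 70.90 × 1.088² = 70.90 × 1.183 = 83.9 g/mol

83.9 g/mol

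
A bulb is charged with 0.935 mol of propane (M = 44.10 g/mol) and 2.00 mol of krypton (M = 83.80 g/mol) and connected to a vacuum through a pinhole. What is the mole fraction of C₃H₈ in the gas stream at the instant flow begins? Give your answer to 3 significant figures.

Effusion rate of each component ∝ n_i/√M_i (partial pressure × 1/√M).
So x_C₃H₈ in the escaping gas = (n_C₃H₈/√M_C₃H₈) / Σ(n_i/√M_i)
= (0.935/√44.10) / (0.935/√44.10 + 2.00/√83.80) = 0.1408/(0.1408 + 0.2185) = 0.392.

0.392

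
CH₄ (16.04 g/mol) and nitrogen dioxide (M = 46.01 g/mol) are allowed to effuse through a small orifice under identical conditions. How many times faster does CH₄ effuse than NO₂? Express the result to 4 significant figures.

From Graham's law, rate_CH₄/rate_NO₂ = √(M_NO₂/M_CH₄) = √(46.01/16.04) = √2.868 = 1.694.

1.694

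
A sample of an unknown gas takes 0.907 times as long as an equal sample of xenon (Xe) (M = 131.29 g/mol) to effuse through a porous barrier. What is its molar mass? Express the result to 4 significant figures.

From Graham's law, t_X/t_Xe = √(M_X/M_Xe).
0.907 = √(M_X/131.29)
M_X = 131.29 × 0.907² = 131.29 × 0.8226 = 108.0 g/mol

108.0 g/mol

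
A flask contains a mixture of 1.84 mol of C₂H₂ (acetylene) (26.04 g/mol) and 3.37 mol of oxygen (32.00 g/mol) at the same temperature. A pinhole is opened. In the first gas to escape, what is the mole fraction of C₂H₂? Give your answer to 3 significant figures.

Effusion rate of each component ∝ n_i/√M_i (partial pressure × 1/√M).
Mole fraction of C₂H₂ in the effusate = (n_C₂H₂/√M_C₂H₂) / (n_C₂H₂/√M_C₂H₂ + n_O₂/√M_O₂)
= (1.84/√26.04) / (1.84/√26.04 + 3.37/√32.00) = 0.3606/(0.3606 + 0.5957) = 0.377.

0.377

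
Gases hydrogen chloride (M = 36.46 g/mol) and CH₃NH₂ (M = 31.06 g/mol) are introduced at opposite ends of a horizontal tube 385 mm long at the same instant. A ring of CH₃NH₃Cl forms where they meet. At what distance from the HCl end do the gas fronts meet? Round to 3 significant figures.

185 mm

In equal time, each gas travels a distance ∝ its rate ∝ 1/√M, so d_HCl/d_CH₃NH₂ = √(M_CH₃NH₂/M_HCl) = √(31.06/36.46) = 0.9230.
With d_HCl + d_CH₃NH₂ = 385 mm, d_CH₃NH₂ = 385/(1 + 0.9230) = 200.2 mm.
d_HCl = 385 − 200.2 = 185 mm.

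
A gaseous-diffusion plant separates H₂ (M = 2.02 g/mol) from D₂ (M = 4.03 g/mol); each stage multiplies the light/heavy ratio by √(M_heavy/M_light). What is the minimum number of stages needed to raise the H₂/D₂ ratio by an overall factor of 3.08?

Single-stage factor α = √(4.03/2.02), so ln α = ½ ln(1.99505) = 0.3453.
Need α^N ≥ 3.08 ⇒ N ≥ ln(3.08) / ln α = 1.125 / 0.3453 = 3.26.
Minimum whole number of stages: N = 4.

4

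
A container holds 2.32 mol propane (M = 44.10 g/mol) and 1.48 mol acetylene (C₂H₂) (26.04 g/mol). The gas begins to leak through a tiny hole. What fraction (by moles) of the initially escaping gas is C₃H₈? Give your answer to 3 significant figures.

0.546

The effusion rate of species i is ∝ p_i/√M_i ∝ n_i/√M_i.
Mole fraction of C₃H₈ in the effusate = (n_C₃H₈/√M_C₃H₈) / (n_C₃H₈/√M_C₃H₈ + n_C₂H₂/√M_C₂H₂)
= (2.32/√44.10) / (2.32/√44.10 + 1.48/√26.04) = 0.3494/(0.3494 + 0.2900) = 0.546.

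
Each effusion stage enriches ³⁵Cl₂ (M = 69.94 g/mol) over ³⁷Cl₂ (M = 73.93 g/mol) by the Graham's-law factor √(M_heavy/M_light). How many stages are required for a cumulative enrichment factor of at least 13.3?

Single-stage factor α = √(73.93/69.94), so ln α = ½ ln(1.05705) = 0.02774.
Need α^N ≥ 13.3 ⇒ N ≥ ln(13.3) / ln α = 2.588 / 0.02774 = 93.28.
So at least 94 stages are needed.

94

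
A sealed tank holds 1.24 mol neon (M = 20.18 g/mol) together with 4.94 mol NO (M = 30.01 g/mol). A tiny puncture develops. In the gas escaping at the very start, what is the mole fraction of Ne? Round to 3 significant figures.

0.234

The effusion rate of species i is ∝ p_i/√M_i ∝ n_i/√M_i.
x_Ne(eff) = (n_Ne/√M_Ne) / (n_Ne/√M_Ne + n_NO/√M_NO)
= (1.24/√20.18) / (1.24/√20.18 + 4.94/√30.01) = 0.2760/(0.2760 + 0.9018) = 0.234.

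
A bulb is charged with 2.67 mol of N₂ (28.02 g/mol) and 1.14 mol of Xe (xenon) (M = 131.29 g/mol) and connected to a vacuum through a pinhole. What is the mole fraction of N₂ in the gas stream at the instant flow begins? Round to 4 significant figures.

0.8352

Effusion rate of each component ∝ n_i/√M_i (partial pressure × 1/√M).
So x_N₂ in the escaping gas = (n_N₂/√M_N₂) / Σ(n_i/√M_i)
= (2.67/√28.02) / (2.67/√28.02 + 1.14/√131.29) = 0.5044/(0.5044 + 0.09949) = 0.8352.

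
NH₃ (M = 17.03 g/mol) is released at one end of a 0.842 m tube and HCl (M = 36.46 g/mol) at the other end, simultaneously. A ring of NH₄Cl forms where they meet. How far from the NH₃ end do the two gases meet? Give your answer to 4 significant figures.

Distances travelled in equal time are proportional to diffusion rates, so d_NH₃/d_HCl = √(M_HCl/M_NH₃) = √(36.46/17.03) = 1.463.
With d_NH₃ + d_HCl = 0.842 m, d_HCl = 0.842/(1 + 1.463) = 0.3418 m.
d_NH₃ = 0.842 − 0.3418 = 0.5002 m.

0.5002 m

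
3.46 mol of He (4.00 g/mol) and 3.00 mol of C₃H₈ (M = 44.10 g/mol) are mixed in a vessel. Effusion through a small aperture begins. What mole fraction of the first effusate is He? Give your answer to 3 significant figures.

The effusion rate of species i is ∝ p_i/√M_i ∝ n_i/√M_i.
Mole fraction of He in the effusate = (n_He/√M_He) / (n_He/√M_He + n_C₃H₈/√M_C₃H₈)
= (3.46/√4.00) / (3.46/√4.00 + 3.00/√44.10) = 1.730/(1.730 + 0.4518) = 0.793.

0.793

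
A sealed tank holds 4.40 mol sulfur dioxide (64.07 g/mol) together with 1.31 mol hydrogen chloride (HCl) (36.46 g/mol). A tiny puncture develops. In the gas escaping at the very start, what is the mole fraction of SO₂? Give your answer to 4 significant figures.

Each component's effusion rate ∝ (its partial pressure)·(1/√M) ∝ n_i/√M_i.
So x_SO₂ in the escaping gas = (n_SO₂/√M_SO₂) / Σ(n_i/√M_i)
= (4.40/√64.07) / (4.40/√64.07 + 1.31/√36.46) = 0.5497/(0.5497 + 0.2170) = 0.7170.

0.7170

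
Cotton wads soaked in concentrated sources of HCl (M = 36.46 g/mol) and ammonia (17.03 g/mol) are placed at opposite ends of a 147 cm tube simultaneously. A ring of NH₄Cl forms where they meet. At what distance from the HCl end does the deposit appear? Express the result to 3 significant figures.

Graham's law gives d_HCl/d_NH₃ = rate_HCl/rate_NH₃ = √(M_NH₃/M_HCl) = √(17.03/36.46) = 0.6834.
With d_HCl + d_NH₃ = 147 cm, d_NH₃ = 147/(1 + 0.6834) = 87.32 cm.
d_HCl = 147 − 87.32 = 59.7 cm.

59.7 cm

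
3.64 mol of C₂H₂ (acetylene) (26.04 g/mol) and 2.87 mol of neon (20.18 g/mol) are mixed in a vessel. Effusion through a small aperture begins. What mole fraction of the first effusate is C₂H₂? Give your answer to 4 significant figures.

Effusion rate of each component ∝ n_i/√M_i (partial pressure × 1/√M).
So x_C₂H₂ in the escaping gas = (n_C₂H₂/√M_C₂H₂) / Σ(n_i/√M_i)
= (3.64/√26.04) / (3.64/√26.04 + 2.87/√20.18) = 0.7133/(0.7133 + 0.6389) = 0.5275.

0.5275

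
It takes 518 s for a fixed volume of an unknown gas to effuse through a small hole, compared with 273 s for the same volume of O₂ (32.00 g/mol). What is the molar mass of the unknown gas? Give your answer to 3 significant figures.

Since effusion rate ∝ 1/√M, t_X/t_O₂ = √(M_X/M_O₂).
518/273 = 1.897 = √(M_X/32.00)
M_X = 32.00 × 1.897² = 32.00 × 3.600 = 115 g/mol

115 g/mol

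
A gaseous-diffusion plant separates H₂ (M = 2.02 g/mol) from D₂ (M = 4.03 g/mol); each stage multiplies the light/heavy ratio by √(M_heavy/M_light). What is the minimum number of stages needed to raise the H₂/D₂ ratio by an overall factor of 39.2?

11

Per stage α = (4.03/2.02)^(1/2) = 1.99505^0.5, giving ln α = 0.3453.
Need α^N ≥ 39.2 ⇒ N ≥ ln(39.2) / ln α = 3.669 / 0.3453 = 10.62.
Rounding up, N = 11 stages.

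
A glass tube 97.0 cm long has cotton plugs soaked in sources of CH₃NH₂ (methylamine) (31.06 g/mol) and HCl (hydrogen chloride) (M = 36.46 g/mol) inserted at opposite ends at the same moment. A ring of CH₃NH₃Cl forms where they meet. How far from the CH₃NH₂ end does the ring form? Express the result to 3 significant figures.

50.4 cm

The fronts meet when d_CH₃NH₂ + d_HCl = L with d_CH₃NH₂/d_HCl = √(M_HCl/M_CH₃NH₂) (Graham's law). Here √(M_HCl/M_CH₃NH₂) = √(36.46/31.06) = 1.083.
With d_CH₃NH₂ + d_HCl = 97.0 cm, d_HCl = 97.0/(1 + 1.083) = 46.56 cm.
d_CH₃NH₂ = 97.0 − 46.56 = 50.4 cm.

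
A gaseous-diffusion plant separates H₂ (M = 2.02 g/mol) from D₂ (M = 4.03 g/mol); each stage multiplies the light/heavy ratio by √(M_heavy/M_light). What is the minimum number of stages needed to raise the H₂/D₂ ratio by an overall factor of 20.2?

Per stage α = (4.03/2.02)^(1/2) = 1.99505^0.5, giving ln α = 0.3453.
Need α^N ≥ 20.2 ⇒ N ≥ ln(20.2) / ln α = 3.006 / 0.3453 = 8.70.
Rounding up, N = 9 stages.

9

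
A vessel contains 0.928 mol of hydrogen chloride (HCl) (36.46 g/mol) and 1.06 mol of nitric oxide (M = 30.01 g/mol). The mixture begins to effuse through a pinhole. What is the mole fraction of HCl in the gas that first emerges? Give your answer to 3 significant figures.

The effusion rate of species i is ∝ p_i/√M_i ∝ n_i/√M_i.
x_HCl(eff) = (n_HCl/√M_HCl) / (n_HCl/√M_HCl + n_NO/√M_NO)
= (0.928/√36.46) / (0.928/√36.46 + 1.06/√30.01) = 0.1537/(0.1537 + 0.1935) = 0.443.

0.443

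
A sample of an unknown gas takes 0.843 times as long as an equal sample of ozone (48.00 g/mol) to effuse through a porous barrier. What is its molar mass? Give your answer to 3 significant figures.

Using Graham's law: t_X/t_O₃ = √(M_X/M_O₃).
0.843 = √(M_X/48.00)
M_X = 48.00 × 0.843² = 48.00 × 0.7106 = 34.1 g/mol

34.1 g/mol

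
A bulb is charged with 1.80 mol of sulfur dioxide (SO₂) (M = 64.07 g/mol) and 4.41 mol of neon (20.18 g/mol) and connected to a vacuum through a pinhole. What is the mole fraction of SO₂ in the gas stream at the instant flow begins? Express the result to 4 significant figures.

The effusion rate of species i is ∝ p_i/√M_i ∝ n_i/√M_i.
Mole fraction of SO₂ in the effusate = (n_SO₂/√M_SO₂) / (n_SO₂/√M_SO₂ + n_Ne/√M_Ne)
= (1.80/√64.07) / (1.80/√64.07 + 4.41/√20.18) = 0.2249/(0.2249 + 0.9817) = 0.1864.

0.1864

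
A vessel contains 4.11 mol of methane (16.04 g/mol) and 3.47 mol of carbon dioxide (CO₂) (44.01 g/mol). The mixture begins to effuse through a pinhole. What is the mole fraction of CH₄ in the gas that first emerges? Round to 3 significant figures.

0.662

The effusion rate of species i is ∝ p_i/√M_i ∝ n_i/√M_i.
So x_CH₄ in the escaping gas = (n_CH₄/√M_CH₄) / Σ(n_i/√M_i)
= (4.11/√16.04) / (4.11/√16.04 + 3.47/√44.01) = 1.026/(1.026 + 0.5231) = 0.662.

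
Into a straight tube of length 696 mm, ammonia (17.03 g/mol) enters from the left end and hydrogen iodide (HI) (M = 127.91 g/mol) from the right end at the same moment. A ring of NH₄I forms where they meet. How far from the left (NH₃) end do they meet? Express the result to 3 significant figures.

510 mm

The fronts meet when d_NH₃ + d_HI = L with d_NH₃/d_HI = √(M_HI/M_NH₃) (Graham's law). Here √(M_HI/M_NH₃) = √(127.91/17.03) = 2.741.
With d_NH₃ + d_HI = 696 mm, d_HI = 696/(1 + 2.741) = 186.1 mm.
d_NH₃ = 696 − 186.1 = 510 mm.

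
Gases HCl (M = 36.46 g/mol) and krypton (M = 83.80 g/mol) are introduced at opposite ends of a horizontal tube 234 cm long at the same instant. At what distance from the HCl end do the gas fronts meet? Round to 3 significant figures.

Graham's law gives d_HCl/d_Kr = rate_HCl/rate_Kr = √(M_Kr/M_HCl) = √(83.80/36.46) = 1.516.
With d_HCl + d_Kr = 234 cm, d_Kr = 234/(1 + 1.516) = 93.00 cm.
d_HCl = 234 − 93.00 = 141 cm.

141 cm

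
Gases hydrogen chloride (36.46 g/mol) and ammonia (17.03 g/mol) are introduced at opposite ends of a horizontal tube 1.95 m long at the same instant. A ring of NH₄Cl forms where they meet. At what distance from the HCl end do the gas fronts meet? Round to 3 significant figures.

0.792 m

The fronts meet when d_HCl + d_NH₃ = L with d_HCl/d_NH₃ = √(M_NH₃/M_HCl) (Graham's law). Here √(M_NH₃/M_HCl) = √(17.03/36.46) = 0.6834.
With d_HCl + d_NH₃ = 1.95 m, d_NH₃ = 1.95/(1 + 0.6834) = 1.158 m.
d_HCl = 1.95 − 1.158 = 0.792 m.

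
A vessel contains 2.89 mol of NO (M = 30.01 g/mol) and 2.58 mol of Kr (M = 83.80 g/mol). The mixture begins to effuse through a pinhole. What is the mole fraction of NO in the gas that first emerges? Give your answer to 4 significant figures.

0.6518

Effusion rate of each component ∝ n_i/√M_i (partial pressure × 1/√M).
So x_NO in the escaping gas = (n_NO/√M_NO) / Σ(n_i/√M_i)
= (2.89/√30.01) / (2.89/√30.01 + 2.58/√83.80) = 0.5276/(0.5276 + 0.2818) = 0.6518.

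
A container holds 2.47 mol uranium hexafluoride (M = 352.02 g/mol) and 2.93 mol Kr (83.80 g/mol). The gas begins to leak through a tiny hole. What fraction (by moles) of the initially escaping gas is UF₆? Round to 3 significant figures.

Effusion rate of each component ∝ n_i/√M_i (partial pressure × 1/√M).
x_UF₆(eff) = (n_UF₆/√M_UF₆) / (n_UF₆/√M_UF₆ + n_Kr/√M_Kr)
= (2.47/√352.02) / (2.47/√352.02 + 2.93/√83.80) = 0.1316/(0.1316 + 0.3201) = 0.291.

0.291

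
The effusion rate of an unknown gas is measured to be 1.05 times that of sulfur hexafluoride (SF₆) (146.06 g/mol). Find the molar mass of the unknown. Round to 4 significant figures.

132.5 g/mol

Using Graham's law: rate_X/rate_SF₆ = √(M_SF₆/M_X).
1.05 = √(146.06/M_X)
M_X = 146.06 / 1.05² = 146.06 / 1.103 = 132.5 g/mol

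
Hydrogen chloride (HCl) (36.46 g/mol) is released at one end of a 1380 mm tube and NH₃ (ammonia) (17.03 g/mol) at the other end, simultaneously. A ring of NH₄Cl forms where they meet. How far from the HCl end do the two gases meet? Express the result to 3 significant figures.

Graham's law gives d_HCl/d_NH₃ = rate_HCl/rate_NH₃ = √(M_NH₃/M_HCl) = √(17.03/36.46) = 0.6834.
With d_HCl + d_NH₃ = 1380 mm, d_NH₃ = 1380/(1 + 0.6834) = 819.8 mm.
d_HCl = 1380 − 819.8 = 560 mm.

560 mm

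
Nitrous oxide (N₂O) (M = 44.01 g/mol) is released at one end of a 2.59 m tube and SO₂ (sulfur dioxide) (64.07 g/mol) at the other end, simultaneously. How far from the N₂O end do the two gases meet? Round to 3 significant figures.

The fronts meet when d_N₂O + d_SO₂ = L with d_N₂O/d_SO₂ = √(M_SO₂/M_N₂O) (Graham's law). Here √(M_SO₂/M_N₂O) = √(64.07/44.01) = 1.207.
With d_N₂O + d_SO₂ = 2.59 m, d_SO₂ = 2.59/(1 + 1.207) = 1.174 m.
d_N₂O = 2.59 − 1.174 = 1.42 m.

1.42 m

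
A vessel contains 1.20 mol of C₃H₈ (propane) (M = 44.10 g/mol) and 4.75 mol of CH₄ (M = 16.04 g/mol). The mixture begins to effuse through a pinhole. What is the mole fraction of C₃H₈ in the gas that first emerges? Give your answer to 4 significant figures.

Each component's effusion rate ∝ (its partial pressure)·(1/√M) ∝ n_i/√M_i.
Mole fraction of C₃H₈ in the effusate = (n_C₃H₈/√M_C₃H₈) / (n_C₃H₈/√M_C₃H₈ + n_CH₄/√M_CH₄)
= (1.20/√44.10) / (1.20/√44.10 + 4.75/√16.04) = 0.1807/(0.1807 + 1.186) = 0.1322.

0.1322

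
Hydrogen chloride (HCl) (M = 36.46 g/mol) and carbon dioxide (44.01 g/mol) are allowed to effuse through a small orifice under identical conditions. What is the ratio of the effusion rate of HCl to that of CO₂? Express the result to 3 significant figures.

By Graham's law, rate_HCl/rate_CO₂ = √(M_CO₂/M_HCl) = √(44.01/36.46) = √1.207 = 1.10.

1.10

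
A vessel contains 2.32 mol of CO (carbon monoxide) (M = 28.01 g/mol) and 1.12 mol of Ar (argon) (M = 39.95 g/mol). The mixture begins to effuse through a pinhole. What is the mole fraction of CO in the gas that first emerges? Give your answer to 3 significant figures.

0.712

Rate_i ∝ x_i/√M_i (Graham's law weighted by mole fraction), so the effusate composition follows n_i/√M_i.
x_CO(eff) = (n_CO/√M_CO) / (n_CO/√M_CO + n_Ar/√M_Ar)
= (2.32/√28.01) / (2.32/√28.01 + 1.12/√39.95) = 0.4384/(0.4384 + 0.1772) = 0.712.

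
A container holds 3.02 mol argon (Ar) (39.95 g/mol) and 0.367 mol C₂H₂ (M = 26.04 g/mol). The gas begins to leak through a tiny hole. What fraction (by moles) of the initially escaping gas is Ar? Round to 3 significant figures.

0.869

Each component's effusion rate ∝ (its partial pressure)·(1/√M) ∝ n_i/√M_i.
Mole fraction of Ar in the effusate = (n_Ar/√M_Ar) / (n_Ar/√M_Ar + n_C₂H₂/√M_C₂H₂)
= (3.02/√39.95) / (3.02/√39.95 + 0.367/√26.04) = 0.4778/(0.4778 + 0.07192) = 0.869.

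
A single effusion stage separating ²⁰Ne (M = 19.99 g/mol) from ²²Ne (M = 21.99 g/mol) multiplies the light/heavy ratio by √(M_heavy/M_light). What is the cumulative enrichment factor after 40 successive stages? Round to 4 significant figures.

6.734

Overall factor = α^40 with α = √(21.99/19.99), i.e. (21.99/19.99)^(40/2).
= 1.10005^20 = 6.734.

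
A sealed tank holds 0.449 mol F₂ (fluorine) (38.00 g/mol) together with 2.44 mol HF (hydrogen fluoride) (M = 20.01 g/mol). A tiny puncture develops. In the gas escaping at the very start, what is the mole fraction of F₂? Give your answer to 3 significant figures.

0.118

Effusion rate of each component ∝ n_i/√M_i (partial pressure × 1/√M).
So x_F₂ in the escaping gas = (n_F₂/√M_F₂) / Σ(n_i/√M_i)
= (0.449/√38.00) / (0.449/√38.00 + 2.44/√20.01) = 0.07284/(0.07284 + 0.5455) = 0.118.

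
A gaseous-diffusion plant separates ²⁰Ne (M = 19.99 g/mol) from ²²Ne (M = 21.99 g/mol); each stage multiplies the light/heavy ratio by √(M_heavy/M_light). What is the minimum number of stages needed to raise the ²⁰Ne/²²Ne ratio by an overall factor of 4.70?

33

With α = √(21.99/19.99) per stage, ln α = ½ ln(1.10005) = 0.04768.
Need α^N ≥ 4.70 ⇒ N ≥ ln(4.70) / ln α = 1.548 / 0.04768 = 32.46.
Rounding up, N = 33 stages.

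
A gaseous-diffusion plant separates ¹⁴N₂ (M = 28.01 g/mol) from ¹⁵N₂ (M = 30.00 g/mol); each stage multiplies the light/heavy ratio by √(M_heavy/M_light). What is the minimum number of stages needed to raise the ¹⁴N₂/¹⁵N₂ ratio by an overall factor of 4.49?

44

With α = √(30.00/28.01) per stage, ln α = ½ ln(1.07105) = 0.03432.
Need α^N ≥ 4.49 ⇒ N ≥ ln(4.49) / ln α = 1.502 / 0.03432 = 43.76.
So at least 44 stages are needed.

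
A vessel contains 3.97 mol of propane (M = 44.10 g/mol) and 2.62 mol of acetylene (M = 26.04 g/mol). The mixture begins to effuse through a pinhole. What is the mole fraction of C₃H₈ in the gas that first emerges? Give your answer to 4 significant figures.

The effusion rate of species i is ∝ p_i/√M_i ∝ n_i/√M_i.
x_C₃H₈(eff) = (n_C₃H₈/√M_C₃H₈) / (n_C₃H₈/√M_C₃H₈ + n_C₂H₂/√M_C₂H₂)
= (3.97/√44.10) / (3.97/√44.10 + 2.62/√26.04) = 0.5978/(0.5978 + 0.5134) = 0.5380.

0.5380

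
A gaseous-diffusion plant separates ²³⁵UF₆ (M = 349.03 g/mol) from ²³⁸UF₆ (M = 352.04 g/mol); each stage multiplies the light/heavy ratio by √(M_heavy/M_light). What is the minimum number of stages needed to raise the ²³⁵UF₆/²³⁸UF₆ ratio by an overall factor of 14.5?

Per stage α = (352.04/349.03)^(1/2) = 1.00862^0.5, giving ln α = 0.004293.
Need α^N ≥ 14.5 ⇒ N ≥ ln(14.5) / ln α = 2.674 / 0.004293 = 622.84.
Rounding up, N = 623 stages.

623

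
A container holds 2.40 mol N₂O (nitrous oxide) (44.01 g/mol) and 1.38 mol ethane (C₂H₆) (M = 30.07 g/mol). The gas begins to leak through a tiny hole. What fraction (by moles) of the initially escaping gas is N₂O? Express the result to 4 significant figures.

0.5898

Rate_i ∝ x_i/√M_i (Graham's law weighted by mole fraction), so the effusate composition follows n_i/√M_i.
Mole fraction of N₂O in the effusate = (n_N₂O/√M_N₂O) / (n_N₂O/√M_N₂O + n_C₂H₆/√M_C₂H₆)
= (2.40/√44.01) / (2.40/√44.01 + 1.38/√30.07) = 0.3618/(0.3618 + 0.2517) = 0.5898.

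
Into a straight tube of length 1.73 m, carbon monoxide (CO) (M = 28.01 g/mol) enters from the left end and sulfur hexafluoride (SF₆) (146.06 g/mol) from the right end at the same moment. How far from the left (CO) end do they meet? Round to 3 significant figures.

1.20 m

Graham's law gives d_CO/d_SF₆ = rate_CO/rate_SF₆ = √(M_SF₆/M_CO) = √(146.06/28.01) = 2.284.
With d_CO + d_SF₆ = 1.73 m, d_SF₆ = 1.73/(1 + 2.284) = 0.5269 m.
d_CO = 1.73 − 0.5269 = 1.20 m.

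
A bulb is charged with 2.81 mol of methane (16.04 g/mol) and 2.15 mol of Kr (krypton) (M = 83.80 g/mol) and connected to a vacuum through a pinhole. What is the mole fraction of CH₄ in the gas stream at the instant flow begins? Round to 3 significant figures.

Each component's effusion rate ∝ (its partial pressure)·(1/√M) ∝ n_i/√M_i.
So x_CH₄ in the escaping gas = (n_CH₄/√M_CH₄) / Σ(n_i/√M_i)
= (2.81/√16.04) / (2.81/√16.04 + 2.15/√83.80) = 0.7016/(0.7016 + 0.2349) = 0.749.

0.749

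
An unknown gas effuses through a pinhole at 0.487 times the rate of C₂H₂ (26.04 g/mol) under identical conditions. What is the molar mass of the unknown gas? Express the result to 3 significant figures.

110 g/mol

Since effusion rate ∝ 1/√M, rate_X/rate_C₂H₂ = √(M_C₂H₂/M_X).
0.487 = √(26.04/M_X)
M_X = 26.04 / 0.487² = 26.04 / 0.2372 = 110 g/mol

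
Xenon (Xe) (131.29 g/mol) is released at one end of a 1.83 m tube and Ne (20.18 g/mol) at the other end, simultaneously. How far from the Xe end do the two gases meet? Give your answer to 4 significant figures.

0.5154 m

The fronts meet when d_Xe + d_Ne = L with d_Xe/d_Ne = √(M_Ne/M_Xe) (Graham's law). Here √(M_Ne/M_Xe) = √(20.18/131.29) = 0.3921.
With d_Xe + d_Ne = 1.83 m, d_Ne = 1.83/(1 + 0.3921) = 1.315 m.
d_Xe = 1.83 − 1.315 = 0.5154 m.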